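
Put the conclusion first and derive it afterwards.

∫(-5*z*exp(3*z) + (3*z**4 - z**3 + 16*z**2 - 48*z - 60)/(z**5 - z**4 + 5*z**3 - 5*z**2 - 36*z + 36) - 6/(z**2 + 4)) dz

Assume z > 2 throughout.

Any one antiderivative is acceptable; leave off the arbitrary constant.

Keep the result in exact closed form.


The answer is -5*z*exp(3*z)/3 + 5*exp(3*z)/9 - log(z - 2) + 3*log(z - 1) + log(z + 2) + atan(z/3) - 3*atan(z/2).
Step 1. Rewrite: now ∫(-5*z*exp(3*z)) dz + ∫((3*z**4 - z**3 + 16*z**2 - 48*z - 60)/(z**5 - z**4 + 5*z**3 - 5*z**2 - 36*z + 36)) dz + ∫(-6/(z**2 + 4)) dz.
Step 2. Integrate ∫(-5*z*exp(3*z)) dz by parts with u = z, dv = (-5*exp(3*z)) dz, so v = -5*exp(3*z)/3: now -5*z*exp(3*z)/3 + ∫((3*z**4 - z**3 + 16*z**2 - 48*z - 60)/(z**5 - z**4 + 5*z**3 - 5*z**2 - 36*z + 36)) dz + ∫(-6/(z**2 + 4)) dz + ∫(5*exp(3*z)/3) dz.
Step 3. Evaluate the standard form: now -5*z*exp(3*z)/3 + 5*exp(3*z)/9 + ∫((3*z**4 - z**3 + 16*z**2 - 48*z - 60)/(z**5 - z**4 + 5*z**3 - 5*z**2 - 36*z + 36)) dz + ∫(-6/(z**2 + 4)) dz.
Step 4. Evaluate the standard form: now -5*z*exp(3*z)/3 + 5*exp(3*z)/9 - 3*atan(z/2) + ∫((3*z**4 - z**3 + 16*z**2 - 48*z - 60)/(z**5 - z**4 + 5*z**3 - 5*z**2 - 36*z + 36)) dz.
Step 5. Decompose ∫((3*z**4 - z**3 + 16*z**2 - 48*z - 60)/(z**5 - z**4 + 5*z**3 - 5*z**2 - 36*z + 36)) dz by partial fractions, (3*z**4 - z**3 + 16*z**2 - 48*z - 60)/(z**5 - z**4 + 5*z**3 - 5*z**2 - 36*z + 36) = 3/(z**2 + 9) + 1/(z + 2) + 3/(z - 1) - 1/(z - 2): now -5*z*exp(3*z)/3 + 5*exp(3*z)/9 - 3*atan(z/2) + ∫(-1/(z - 2)) dz + ∫(3/(z - 1)) dz + ∫(1/(z + 2)) dz + ∫(3/(z**2 + 9)) dz.
Step 6. Evaluate the standard form [assuming z > -2]: now -5*z*exp(3*z)/3 + 5*exp(3*z)/9 + log(z + 2) - 3*atan(z/2) + ∫(-1/(z - 2)) dz + ∫(3/(z - 1)) dz + ∫(3/(z**2 + 9)) dz.
Step 7. Evaluate the standard form [assuming z > 1]: now -5*z*exp(3*z)/3 + 5*exp(3*z)/9 + 3*log(z - 1) + log(z + 2) - 3*atan(z/2) + ∫(-1/(z - 2)) dz + ∫(3/(z**2 + 9)) dz.
Step 8. Evaluate the standard form [assuming z > 2]: now -5*z*exp(3*z)/3 + 5*exp(3*z)/9 - log(z - 2) + 3*log(z - 1) + log(z + 2) - 3*atan(z/2) + ∫(3/(z**2 + 9)) dz.
Step 9. Evaluate the standard form: now -5*z*exp(3*z)/3 + 5*exp(3*z)/9 - log(z - 2) + 3*log(z - 1) + log(z + 2) + atan(z/3) - 3*atan(z/2).
Answer: -5*z*exp(3*z)/3 + 5*exp(3*z)/9 - log(z - 2) + 3*log(z - 1) + log(z + 2) + atan(z/3) - 3*atan(z/2).


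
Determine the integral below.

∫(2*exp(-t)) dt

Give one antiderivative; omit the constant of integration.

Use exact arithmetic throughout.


Answer: -2*exp(-t).


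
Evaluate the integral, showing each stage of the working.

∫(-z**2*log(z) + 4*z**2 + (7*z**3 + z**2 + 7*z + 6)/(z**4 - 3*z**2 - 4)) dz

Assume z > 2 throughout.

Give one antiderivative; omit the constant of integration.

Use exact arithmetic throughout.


Step 1. Rewrite: now ∫(4*z**2) dz + ∫(-z**2*log(z)) dz + ∫((7*z**3 + z**2 + 7*z + 6)/(z**4 - 3*z**2 - 4)) dz.
Step 2. Decompose ∫((7*z**3 + z**2 + 7*z + 6)/(z**4 - 3*z**2 - 4)) dz by partial fractions, (7*z**3 + z**2 + 7*z + 6)/(z**4 - 3*z**2 - 4) = -1/(z**2 + 1) + 3/(z + 2) + 4/(z - 2): now ∫(4*z**2) dz + ∫(-z**2*log(z)) dz + ∫(4/(z - 2)) dz + ∫(3/(z + 2)) dz + ∫(-1/(z**2 + 1)) dz.
Step 3. Evaluate the standard form [assuming z > -2]: now 3*log(z + 2) + ∫(4*z**2) dz + ∫(-z**2*log(z)) dz + ∫(4/(z - 2)) dz + ∫(-1/(z**2 + 1)) dz.
Step 4. Evaluate the standard form [assuming z > 2]: now 4*log(z - 2) + 3*log(z + 2) + ∫(4*z**2) dz + ∫(-z**2*log(z)) dz + ∫(-1/(z**2 + 1)) dz.
Step 5. Evaluate the standard form: now 4*log(z - 2) + 3*log(z + 2) - atan(z) + ∫(4*z**2) dz + ∫(-z**2*log(z)) dz.
Step 6. Integrate ∫(-z**2*log(z)) dz by parts with u = log(z), dv = (-z**2) dz, so v = -z**3/3 [assuming z > 0]: now -z**3*log(z)/3 + 4*log(z - 2) + 3*log(z + 2) - atan(z) + ∫(z**2/3) dz + ∫(4*z**2) dz.
Step 7. Evaluate the standard form: now -z**3*log(z)/3 + z**3/9 + 4*log(z - 2) + 3*log(z + 2) - atan(z) + ∫(4*z**2) dz.
Step 8. Evaluate the standard form: now -z**3*log(z)/3 + 13*z**3/9 + 4*log(z - 2) + 3*log(z + 2) - atan(z).
Answer: -z**3*log(z)/3 + 13*z**3/9 + 4*log(z - 2) + 3*log(z + 2) - atan(z).


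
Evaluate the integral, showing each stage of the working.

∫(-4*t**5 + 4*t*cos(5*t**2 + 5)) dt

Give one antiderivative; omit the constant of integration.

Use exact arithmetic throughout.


Step 1. Rewrite: now ∫(-4*t**5) dt + ∫(4*t*cos(5*t**2 + 5)) dt.
Step 2. Evaluate the standard form: now -2*t**6/3 + ∫(4*t*cos(5*t**2 + 5)) dt.
Step 3. Substitute u = t**2 + 1, turning ∫(4*t*cos(5*t**2 + 5)) dt into ∫(2*cos(5*u)) du: now -2*t**6/3 + ∫(2*cos(5*u)) du.
Step 4. Evaluate the standard form: now -2*t**6/3 + 2*sin(5*u)/5.
Step 5. Substitute back u = t**2 + 1: now -2*t**6/3 + 2*sin(5*t**2 + 5)/5.
Answer: -2*t**6/3 + 2*sin(5*t**2 + 5)/5.


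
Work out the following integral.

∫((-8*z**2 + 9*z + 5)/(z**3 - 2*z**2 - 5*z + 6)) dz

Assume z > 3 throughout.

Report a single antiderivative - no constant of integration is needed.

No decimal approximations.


Answer: -4*log(z - 3) - log(z - 1) - 3*log(z + 2).


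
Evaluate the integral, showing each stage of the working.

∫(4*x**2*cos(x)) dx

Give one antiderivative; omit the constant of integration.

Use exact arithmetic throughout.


Step 1. Integrate ∫(4*x**2*cos(x)) dx by parts with u = x**2, dv = (4*cos(x)) dx, so v = 4*sin(x): now 4*x**2*sin(x) + ∫(-8*x*sin(x)) dx.
Step 2. Integrate ∫(-8*x*sin(x)) dx by parts with u = x, dv = (-8*sin(x)) dx, so v = 8*cos(x): now 4*x**2*sin(x) + 8*x*cos(x) + ∫(-8*cos(x)) dx.
Step 3. Evaluate the standard form: now 4*x**2*sin(x) + 8*x*cos(x) - 8*sin(x).
Answer: 4*x**2*sin(x) + 8*x*cos(x) - 8*sin(x).


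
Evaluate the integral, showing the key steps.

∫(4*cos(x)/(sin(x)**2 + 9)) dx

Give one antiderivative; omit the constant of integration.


Step 1. Substitute u = sin(x), turning ∫(4*cos(x)/(sin(x)**2 + 9)) dx into ∫(4/(u**2 + 9)) du: now ∫(4/(u**2 + 9)) du.
Step 2. Evaluate the standard form: now 4*atan(u/3)/3.
Step 3. Substitute back u = sin(x): now 4*atan(sin(x)/3)/3.
Answer: 4*atan(sin(x)/3)/3.


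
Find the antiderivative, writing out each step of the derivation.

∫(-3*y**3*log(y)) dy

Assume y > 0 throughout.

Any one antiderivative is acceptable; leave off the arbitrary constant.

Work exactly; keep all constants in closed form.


Step 1. Integrate ∫(-3*y**3*log(y)) dy by parts with u = log(y), dv = (-3*y**3) dy, so v = -3*y**4/4 [assuming y > 0]: now -3*y**4*log(y)/4 + ∫(3*y**3/4) dy.
Step 2. Evaluate the standard form: now -3*y**4*log(y)/4 + 3*y**4/16.
Answer: -3*y**4*log(y)/4 + 3*y**4/16.


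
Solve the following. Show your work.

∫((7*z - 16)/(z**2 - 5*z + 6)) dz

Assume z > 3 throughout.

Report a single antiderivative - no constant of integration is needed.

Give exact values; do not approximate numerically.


Step 1. Decompose ∫((7*z - 16)/(z**2 - 5*z + 6)) dz by partial fractions, (7*z - 16)/(z**2 - 5*z + 6) = 2/(z - 2) + 5/(z - 3): now ∫(5/(z - 3)) dz + ∫(2/(z - 2)) dz.
Step 2. Evaluate the standard form [assuming z > 3]: now 5*log(z - 3) + ∫(2/(z - 2)) dz.
Step 3. Evaluate the standard form [assuming z > 2]: now 5*log(z - 3) + 2*log(z - 2).
Answer: 5*log(z - 3) + 2*log(z - 2).


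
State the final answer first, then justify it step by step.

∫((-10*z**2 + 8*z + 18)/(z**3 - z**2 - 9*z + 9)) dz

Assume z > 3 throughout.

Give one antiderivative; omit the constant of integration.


The answer is -4*log(z - 3) - 2*log(z - 1) - 4*log(z + 3).
Step 1. Decompose ∫((-10*z**2 + 8*z + 18)/(z**3 - z**2 - 9*z + 9)) dz by partial fractions, (-10*z**2 + 8*z + 18)/(z**3 - z**2 - 9*z + 9) = -4/(z + 3) - 2/(z - 1) - 4/(z - 3): now ∫(-4/(z - 3)) dz + ∫(-2/(z - 1)) dz + ∫(-4/(z + 3)) dz.
Step 2. Evaluate the standard form [assuming z > 3]: now -4*log(z - 3) + ∫(-2/(z - 1)) dz + ∫(-4/(z + 3)) dz.
Step 3. Evaluate the standard form [assuming z > -3]: now -4*log(z - 3) - 4*log(z + 3) + ∫(-2/(z - 1)) dz.
Step 4. Evaluate the standard form [assuming z > 1]: now -4*log(z - 3) - 2*log(z - 1) - 4*log(z + 3).
Answer: -4*log(z - 3) - 2*log(z - 1) - 4*log(z + 3).


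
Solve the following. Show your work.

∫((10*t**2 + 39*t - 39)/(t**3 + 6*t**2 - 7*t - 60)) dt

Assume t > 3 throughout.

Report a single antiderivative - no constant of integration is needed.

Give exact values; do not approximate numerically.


Step 1. Decompose ∫((10*t**2 + 39*t - 39)/(t**3 + 6*t**2 - 7*t - 60)) dt by partial fractions, (10*t**2 + 39*t - 39)/(t**3 + 6*t**2 - 7*t - 60) = 2/(t + 5) + 5/(t + 4) + 3/(t - 3): now ∫(3/(t - 3)) dt + ∫(5/(t + 4)) dt + ∫(2/(t + 5)) dt.
Step 2. Evaluate the standard form [assuming t > 3]: now 3*log(t - 3) + ∫(5/(t + 4)) dt + ∫(2/(t + 5)) dt.
Step 3. Evaluate the standard form [assuming t > -5]: now 3*log(t - 3) + 2*log(t + 5) + ∫(5/(t + 4)) dt.
Step 4. Evaluate the standard form [assuming t > -4]: now 3*log(t - 3) + 5*log(t + 4) + 2*log(t + 5).
Answer: 3*log(t - 3) + 5*log(t + 4) + 2*log(t + 5).


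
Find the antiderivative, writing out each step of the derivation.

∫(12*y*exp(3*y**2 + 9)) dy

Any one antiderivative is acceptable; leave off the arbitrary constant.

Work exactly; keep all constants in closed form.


Step 1. Substitute u = y**2 + 3, turning ∫(12*y*exp(3*y**2 + 9)) dy into ∫(6*exp(3*u)) du: now ∫(6*exp(3*u)) du.
Step 2. Evaluate the standard form: now 2*exp(3*u).
Step 3. Substitute back u = y**2 + 3: now 2*exp(3*y**2 + 9).
Answer: 2*exp(3*y**2 + 9).


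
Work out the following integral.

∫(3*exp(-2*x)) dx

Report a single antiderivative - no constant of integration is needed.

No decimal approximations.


Answer: -3*exp(-2*x)/2.


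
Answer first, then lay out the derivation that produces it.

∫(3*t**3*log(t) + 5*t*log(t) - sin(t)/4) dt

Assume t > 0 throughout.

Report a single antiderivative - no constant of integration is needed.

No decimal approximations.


The answer is 3*t**4*log(t)/4 - 3*t**4/16 + 5*t**2*log(t)/2 - 5*t**2/4 + cos(t)/4.
Step 1. Rewrite: now ∫(5*t*log(t)) dt + ∫(3*t**3*log(t)) dt + ∫(-sin(t)/4) dt.
Step 2. Evaluate the standard form: now cos(t)/4 + ∫(5*t*log(t)) dt + ∫(3*t**3*log(t)) dt.
Step 3. Integrate ∫(3*t**3*log(t)) dt by parts with u = log(t), dv = (3*t**3) dt, so v = 3*t**4/4 [assuming t > 0]: now 3*t**4*log(t)/4 + cos(t)/4 + ∫(-3*t**3/4) dt + ∫(5*t*log(t)) dt.
Step 4. Evaluate the standard form: now 3*t**4*log(t)/4 - 3*t**4/16 + cos(t)/4 + ∫(5*t*log(t)) dt.
Step 5. Integrate ∫(5*t*log(t)) dt by parts with u = log(t), dv = (5*t) dt, so v = 5*t**2/2 [assuming t > 0]: now 3*t**4*log(t)/4 - 3*t**4/16 + 5*t**2*log(t)/2 + cos(t)/4 + ∫(-5*t/2) dt.
Step 6. Evaluate the standard form: now 3*t**4*log(t)/4 - 3*t**4/16 + 5*t**2*log(t)/2 - 5*t**2/4 + cos(t)/4.
Answer: 3*t**4*log(t)/4 - 3*t**4/16 + 5*t**2*log(t)/2 - 5*t**2/4 + cos(t)/4.


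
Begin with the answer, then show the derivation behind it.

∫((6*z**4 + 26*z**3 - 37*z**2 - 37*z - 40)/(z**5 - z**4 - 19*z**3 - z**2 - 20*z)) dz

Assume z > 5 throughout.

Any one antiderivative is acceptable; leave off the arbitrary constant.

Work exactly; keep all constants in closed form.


The answer is 2*log(z) + 5*log(z - 5) - log(z + 4) + 3*atan(z).
Step 1. Decompose ∫((6*z**4 + 26*z**3 - 37*z**2 - 37*z - 40)/(z**5 - z**4 - 19*z**3 - z**2 - 20*z)) dz by partial fractions, (6*z**4 + 26*z**3 - 37*z**2 - 37*z - 40)/(z**5 - z**4 - 19*z**3 - z**2 - 20*z) = 3/(z**2 + 1) - 1/(z + 4) + 5/(z - 5) + 2/z: now ∫(2/z) dz + ∫(5/(z - 5)) dz + ∫(-1/(z + 4)) dz + ∫(3/(z**2 + 1)) dz.
Step 2. Evaluate the standard form [assuming z > -4]: now -log(z + 4) + ∫(2/z) dz + ∫(5/(z - 5)) dz + ∫(3/(z**2 + 1)) dz.
Step 3. Evaluate the standard form [assuming z > 5]: now 5*log(z - 5) - log(z + 4) + ∫(2/z) dz + ∫(3/(z**2 + 1)) dz.
Step 4. Evaluate the standard form [assuming z > 0]: now 2*log(z) + 5*log(z - 5) - log(z + 4) + ∫(3/(z**2 + 1)) dz.
Step 5. Evaluate the standard form: now 2*log(z) + 5*log(z - 5) - log(z + 4) + 3*atan(z).
Answer: 2*log(z) + 5*log(z - 5) - log(z + 4) + 3*atan(z).


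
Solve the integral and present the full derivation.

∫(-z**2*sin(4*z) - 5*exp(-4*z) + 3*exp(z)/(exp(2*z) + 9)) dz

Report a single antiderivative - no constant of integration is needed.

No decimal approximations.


Step 1. Rewrite: now ∫(-z**2*sin(4*z)) dz + ∫(3*exp(z)/(exp(2*z) + 9)) dz + ∫(-5*exp(-4*z)) dz.
Step 2. Evaluate the standard form: now ∫(-z**2*sin(4*z)) dz + ∫(3*exp(z)/(exp(2*z) + 9)) dz + 5*exp(-4*z)/4.
Step 3. Substitute u = exp(z), turning ∫(3*exp(z)/(exp(2*z) + 9)) dz into ∫(3/(u**2 + 9)) du: now ∫(-z**2*sin(4*z)) dz + ∫(3/(u**2 + 9)) du + 5*exp(-4*z)/4.
Step 4. Evaluate the standard form: now atan(u/3) + ∫(-z**2*sin(4*z)) dz + 5*exp(-4*z)/4.
Step 5. Substitute back u = exp(z): now atan(exp(z)/3) + ∫(-z**2*sin(4*z)) dz + 5*exp(-4*z)/4.
Step 6. Integrate ∫(-z**2*sin(4*z)) dz by parts with u = z**2, dv = (-sin(4*z)) dz, so v = cos(4*z)/4: now z**2*cos(4*z)/4 + atan(exp(z)/3) + ∫(-z*cos(4*z)/2) dz + 5*exp(-4*z)/4.
Step 7. Integrate ∫(-z*cos(4*z)/2) dz by parts with u = z, dv = (-cos(4*z)/2) dz, so v = -sin(4*z)/8: now z**2*cos(4*z)/4 - z*sin(4*z)/8 + atan(exp(z)/3) + ∫(sin(4*z)/8) dz + 5*exp(-4*z)/4.
Step 8. Evaluate the standard form: now z**2*cos(4*z)/4 - z*sin(4*z)/8 - cos(4*z)/32 + atan(exp(z)/3) + 5*exp(-4*z)/4.
Answer: z**2*cos(4*z)/4 - z*sin(4*z)/8 - cos(4*z)/32 + atan(exp(z)/3) + 5*exp(-4*z)/4.


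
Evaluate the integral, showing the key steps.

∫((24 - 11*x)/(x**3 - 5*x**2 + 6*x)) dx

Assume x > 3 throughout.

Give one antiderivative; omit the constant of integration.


Step 1. Decompose ∫((24 - 11*x)/(x**3 - 5*x**2 + 6*x)) dx by partial fractions, (24 - 11*x)/(x**3 - 5*x**2 + 6*x) = -1/(x - 2) - 3/(x - 3) + 4/x: now ∫(4/x) dx + ∫(-3/(x - 3)) dx + ∫(-1/(x - 2)) dx.
Step 2. Evaluate the standard form [assuming x > 0]: now 4*log(x) + ∫(-3/(x - 3)) dx + ∫(-1/(x - 2)) dx.
Step 3. Evaluate the standard form [assuming x > 3]: now 4*log(x) - 3*log(x - 3) + ∫(-1/(x - 2)) dx.
Step 4. Evaluate the standard form [assuming x > 2]: now 4*log(x) - 3*log(x - 3) - log(x - 2).
Answer: 4*log(x) - 3*log(x - 3) - log(x - 2).


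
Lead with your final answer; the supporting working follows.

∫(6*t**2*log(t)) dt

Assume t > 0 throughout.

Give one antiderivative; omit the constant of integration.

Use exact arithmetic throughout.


The answer is 2*t**3*log(t) - 2*t**3/3.
Step 1. Integrate ∫(6*t**2*log(t)) dt by parts with u = log(t), dv = (6*t**2) dt, so v = 2*t**3 [assuming t > 0]: now 2*t**3*log(t) + ∫(-2*t**2) dt.
Step 2. Evaluate the standard form: now 2*t**3*log(t) - 2*t**3/3.
Answer: 2*t**3*log(t) - 2*t**3/3.


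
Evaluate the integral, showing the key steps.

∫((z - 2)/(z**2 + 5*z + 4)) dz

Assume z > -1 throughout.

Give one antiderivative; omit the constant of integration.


Step 1. Decompose ∫((z - 2)/(z**2 + 5*z + 4)) dz by partial fractions, (z - 2)/(z**2 + 5*z + 4) = 2/(z + 4) - 1/(z + 1): now ∫(-1/(z + 1)) dz + ∫(2/(z + 4)) dz.
Step 2. Evaluate the standard form [assuming z > -4]: now 2*log(z + 4) + ∫(-1/(z + 1)) dz.
Step 3. Evaluate the standard form [assuming z > -1]: now -log(z + 1) + 2*log(z + 4).
Answer: -log(z + 1) + 2*log(z + 4).


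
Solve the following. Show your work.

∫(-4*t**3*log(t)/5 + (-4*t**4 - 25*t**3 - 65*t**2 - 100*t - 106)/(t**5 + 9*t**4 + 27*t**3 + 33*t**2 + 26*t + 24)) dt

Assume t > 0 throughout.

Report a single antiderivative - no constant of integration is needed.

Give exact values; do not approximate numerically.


Step 1. Rewrite: now ∫(-4*t**3*log(t)/5) dt + ∫((-4*t**4 - 25*t**3 - 65*t**2 - 100*t - 106)/(t**5 + 9*t**4 + 27*t**3 + 33*t**2 + 26*t + 24)) dt.
Step 2. Integrate ∫(-4*t**3*log(t)/5) dt by parts with u = log(t), dv = (-4*t**3/5) dt, so v = -t**4/5 [assuming t > 0]: now -t**4*log(t)/5 + ∫(t**3/5) dt + ∫((-4*t**4 - 25*t**3 - 65*t**2 - 100*t - 106)/(t**5 + 9*t**4 + 27*t**3 + 33*t**2 + 26*t + 24)) dt.
Step 3. Evaluate the standard form: now -t**4*log(t)/5 + t**4/20 + ∫((-4*t**4 - 25*t**3 - 65*t**2 - 100*t - 106)/(t**5 + 9*t**4 + 27*t**3 + 33*t**2 + 26*t + 24)) dt.
Step 4. Decompose ∫((-4*t**4 - 25*t**3 - 65*t**2 - 100*t - 106)/(t**5 + 9*t**4 + 27*t**3 + 33*t**2 + 26*t + 24)) dt by partial fractions, (-4*t**4 - 25*t**3 - 65*t**2 - 100*t - 106)/(t**5 + 9*t**4 + 27*t**3 + 33*t**2 + 26*t + 24) = -3/(t**2 + 1) - 5/(t + 4) + 4/(t + 3) - 3/(t + 2): now -t**4*log(t)/5 + t**4/20 + ∫(-3/(t + 2)) dt + ∫(4/(t + 3)) dt + ∫(-5/(t + 4)) dt + ∫(-3/(t**2 + 1)) dt.
Step 5. Evaluate the standard form [assuming t > -3]: now -t**4*log(t)/5 + t**4/20 + 4*log(t + 3) + ∫(-3/(t + 2)) dt + ∫(-5/(t + 4)) dt + ∫(-3/(t**2 + 1)) dt.
Step 6. Evaluate the standard form [assuming t > -4]: now -t**4*log(t)/5 + t**4/20 + 4*log(t + 3) - 5*log(t + 4) + ∫(-3/(t + 2)) dt + ∫(-3/(t**2 + 1)) dt.
Step 7. Evaluate the standard form [assuming t > -2]: now -t**4*log(t)/5 + t**4/20 - 3*log(t + 2) + 4*log(t + 3) - 5*log(t + 4) + ∫(-3/(t**2 + 1)) dt.
Step 8. Evaluate the standard form: now -t**4*log(t)/5 + t**4/20 - 3*log(t + 2) + 4*log(t + 3) - 5*log(t + 4) - 3*atan(t).
Answer: -t**4*log(t)/5 + t**4/20 - 3*log(t + 2) + 4*log(t + 3) - 5*log(t + 4) - 3*atan(t).


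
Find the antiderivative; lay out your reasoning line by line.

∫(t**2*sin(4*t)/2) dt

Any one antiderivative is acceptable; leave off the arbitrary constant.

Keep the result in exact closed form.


Step 1. Integrate ∫(t**2*sin(4*t)/2) dt by parts with u = t**2, dv = (sin(4*t)/2) dt, so v = -cos(4*t)/8: now -t**2*cos(4*t)/8 + ∫(t*cos(4*t)/4) dt.
Step 2. Integrate ∫(t*cos(4*t)/4) dt by parts with u = t, dv = (cos(4*t)/4) dt, so v = sin(4*t)/16: now -t**2*cos(4*t)/8 + t*sin(4*t)/16 + ∫(-sin(4*t)/16) dt.
Step 3. Evaluate the standard form: now -t**2*cos(4*t)/8 + t*sin(4*t)/16 + cos(4*t)/64.
Answer: -t**2*cos(4*t)/8 + t*sin(4*t)/16 + cos(4*t)/64.


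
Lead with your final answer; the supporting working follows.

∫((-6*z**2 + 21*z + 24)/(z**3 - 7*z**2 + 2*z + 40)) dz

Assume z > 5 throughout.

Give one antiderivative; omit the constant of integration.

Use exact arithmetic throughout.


The answer is -3*log(z - 5) - 2*log(z - 4) - log(z + 2).
Step 1. Decompose ∫((-6*z**2 + 21*z + 24)/(z**3 - 7*z**2 + 2*z + 40)) dz by partial fractions, (-6*z**2 + 21*z + 24)/(z**3 - 7*z**2 + 2*z + 40) = -1/(z + 2) - 2/(z - 4) - 3/(z - 5): now ∫(-3/(z - 5)) dz + ∫(-2/(z - 4)) dz + ∫(-1/(z + 2)) dz.
Step 2. Evaluate the standard form [assuming z > -2]: now -log(z + 2) + ∫(-3/(z - 5)) dz + ∫(-2/(z - 4)) dz.
Step 3. Evaluate the standard form [assuming z > 5]: now -3*log(z - 5) - log(z + 2) + ∫(-2/(z - 4)) dz.
Step 4. Evaluate the standard form [assuming z > 4]: now -3*log(z - 5) - 2*log(z - 4) - log(z + 2).
Answer: -3*log(z - 5) - 2*log(z - 4) - log(z + 2).


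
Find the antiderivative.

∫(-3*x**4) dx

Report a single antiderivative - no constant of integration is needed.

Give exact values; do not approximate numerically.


Answer: -3*x**5/5.


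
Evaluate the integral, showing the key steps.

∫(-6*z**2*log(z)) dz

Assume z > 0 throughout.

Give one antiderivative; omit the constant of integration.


Step 1. Integrate ∫(-6*z**2*log(z)) dz by parts with u = log(z), dv = (-6*z**2) dz, so v = -2*z**3 [assuming z > 0]: now -2*z**3*log(z) + ∫(2*z**2) dz.
Step 2. Evaluate the standard form: now -2*z**3*log(z) + 2*z**3/3.
Answer: -2*z**3*log(z) + 2*z**3/3.


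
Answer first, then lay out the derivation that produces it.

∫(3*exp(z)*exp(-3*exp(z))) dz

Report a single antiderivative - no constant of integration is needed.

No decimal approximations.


The answer is -exp(-3*exp(z)).
Step 1. Substitute u = exp(z), turning ∫(3*exp(z)*exp(-3*exp(z))) dz into ∫(3*exp(-3*u)) du: now ∫(3*exp(-3*u)) du.
Step 2. Evaluate the standard form: now -exp(-3*u).
Step 3. Substitute back u = exp(z): now -exp(-3*exp(z)).
Answer: -exp(-3*exp(z)).


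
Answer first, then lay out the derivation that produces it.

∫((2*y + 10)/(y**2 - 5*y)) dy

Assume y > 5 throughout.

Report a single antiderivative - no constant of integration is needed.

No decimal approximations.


The answer is -2*log(y) + 4*log(y - 5).
Step 1. Decompose ∫((2*y + 10)/(y**2 - 5*y)) dy by partial fractions, (2*y + 10)/(y**2 - 5*y) = 4/(y - 5) - 2/y: now ∫(-2/y) dy + ∫(4/(y - 5)) dy.
Step 2. Evaluate the standard form [assuming y > 5]: now 4*log(y - 5) + ∫(-2/y) dy.
Step 3. Evaluate the standard form [assuming y > 0]: now -2*log(y) + 4*log(y - 5).
Answer: -2*log(y) + 4*log(y - 5).


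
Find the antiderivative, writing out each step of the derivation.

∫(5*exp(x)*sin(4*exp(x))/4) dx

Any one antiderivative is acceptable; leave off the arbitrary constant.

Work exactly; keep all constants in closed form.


Step 1. Substitute u = exp(x), turning ∫(5*exp(x)*sin(4*exp(x))/4) dx into ∫(5*sin(4*u)/4) du: now ∫(5*sin(4*u)/4) du.
Step 2. Evaluate the standard form: now -5*cos(4*u)/16.
Step 3. Substitute back u = exp(x): now -5*cos(4*exp(x))/16.
Answer: -5*cos(4*exp(x))/16.


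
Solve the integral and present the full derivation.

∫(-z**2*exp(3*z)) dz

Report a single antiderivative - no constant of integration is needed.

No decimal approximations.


Step 1. Integrate ∫(-z**2*exp(3*z)) dz by parts with u = z**2, dv = (-exp(3*z)) dz, so v = -exp(3*z)/3: now -z**2*exp(3*z)/3 + ∫(2*z*exp(3*z)/3) dz.
Step 2. Integrate ∫(2*z*exp(3*z)/3) dz by parts with u = z, dv = (2*exp(3*z)/3) dz, so v = 2*exp(3*z)/9: now -z**2*exp(3*z)/3 + 2*z*exp(3*z)/9 + ∫(-2*exp(3*z)/9) dz.
Step 3. Evaluate the standard form: now -z**2*exp(3*z)/3 + 2*z*exp(3*z)/9 - 2*exp(3*z)/27.
Answer: -z**2*exp(3*z)/3 + 2*z*exp(3*z)/9 - 2*exp(3*z)/27.


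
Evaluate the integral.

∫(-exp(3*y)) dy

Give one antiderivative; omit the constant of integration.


Answer: -exp(3*y)/3.


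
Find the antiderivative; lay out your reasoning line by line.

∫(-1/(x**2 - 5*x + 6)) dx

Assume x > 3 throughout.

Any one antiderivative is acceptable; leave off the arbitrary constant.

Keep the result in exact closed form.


Step 1. Decompose ∫(-1/(x**2 - 5*x + 6)) dx by partial fractions, -1/(x**2 - 5*x + 6) = 1/(x - 2) - 1/(x - 3): now ∫(-1/(x - 3)) dx + ∫(1/(x - 2)) dx.
Step 2. Evaluate the standard form [assuming x > 3]: now -log(x - 3) + ∫(1/(x - 2)) dx.
Step 3. Evaluate the standard form [assuming x > 2]: now -log(x - 3) + log(x - 2).
Answer: -log(x - 3) + log(x - 2).


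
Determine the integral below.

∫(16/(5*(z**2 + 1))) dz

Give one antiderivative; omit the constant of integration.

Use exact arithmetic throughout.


Answer: 16*atan(z)/5.


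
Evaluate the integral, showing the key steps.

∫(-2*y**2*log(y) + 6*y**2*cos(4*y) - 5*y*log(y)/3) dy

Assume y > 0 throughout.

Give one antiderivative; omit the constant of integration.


Step 1. Rewrite: now ∫(-5*y*log(y)/3) dy + ∫(-2*y**2*log(y)) dy + ∫(6*y**2*cos(4*y)) dy.
Step 2. Integrate ∫(6*y**2*cos(4*y)) dy by parts with u = y**2, dv = (6*cos(4*y)) dy, so v = 3*sin(4*y)/2: now 3*y**2*sin(4*y)/2 + ∫(-5*y*log(y)/3) dy + ∫(-3*y*sin(4*y)) dy + ∫(-2*y**2*log(y)) dy.
Step 3. Integrate ∫(-3*y*sin(4*y)) dy by parts with u = y, dv = (-3*sin(4*y)) dy, so v = 3*cos(4*y)/4: now 3*y**2*sin(4*y)/2 + 3*y*cos(4*y)/4 + ∫(-5*y*log(y)/3) dy + ∫(-2*y**2*log(y)) dy + ∫(-3*cos(4*y)/4) dy.
Step 4. Evaluate the standard form: now 3*y**2*sin(4*y)/2 + 3*y*cos(4*y)/4 - 3*sin(4*y)/16 + ∫(-5*y*log(y)/3) dy + ∫(-2*y**2*log(y)) dy.
Step 5. Integrate ∫(-2*y**2*log(y)) dy by parts with u = log(y), dv = (-2*y**2) dy, so v = -2*y**3/3 [assuming y > 0]: now -2*y**3*log(y)/3 + 3*y**2*sin(4*y)/2 + 3*y*cos(4*y)/4 - 3*sin(4*y)/16 + ∫(2*y**2/3) dy + ∫(-5*y*log(y)/3) dy.
Step 6. Evaluate the standard form: now -2*y**3*log(y)/3 + 2*y**3/9 + 3*y**2*sin(4*y)/2 + 3*y*cos(4*y)/4 - 3*sin(4*y)/16 + ∫(-5*y*log(y)/3) dy.
Step 7. Integrate ∫(-5*y*log(y)/3) dy by parts with u = log(y), dv = (-5*y/3) dy, so v = -5*y**2/6 [assuming y > 0]: now -2*y**3*log(y)/3 + 2*y**3/9 - 5*y**2*log(y)/6 + 3*y**2*sin(4*y)/2 + 3*y*cos(4*y)/4 - 3*sin(4*y)/16 + ∫(5*y/6) dy.
Step 8. Evaluate the standard form: now -2*y**3*log(y)/3 + 2*y**3/9 - 5*y**2*log(y)/6 + 3*y**2*sin(4*y)/2 + 5*y**2/12 + 3*y*cos(4*y)/4 - 3*sin(4*y)/16.
Answer: -2*y**3*log(y)/3 + 2*y**3/9 - 5*y**2*log(y)/6 + 3*y**2*sin(4*y)/2 + 5*y**2/12 + 3*y*cos(4*y)/4 - 3*sin(4*y)/16.


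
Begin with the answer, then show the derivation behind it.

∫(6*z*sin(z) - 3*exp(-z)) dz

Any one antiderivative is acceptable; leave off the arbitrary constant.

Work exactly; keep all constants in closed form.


The answer is -6*z*cos(z) + 6*sin(z) + 3*exp(-z).
Step 1. Rewrite: now ∫(6*z*sin(z)) dz + ∫(-3*exp(-z)) dz.
Step 2. Integrate ∫(6*z*sin(z)) dz by parts with u = z, dv = (6*sin(z)) dz, so v = -6*cos(z): now -6*z*cos(z) + ∫(-3*exp(-z)) dz + ∫(6*cos(z)) dz.
Step 3. Evaluate the standard form: now -6*z*cos(z) + 6*sin(z) + ∫(-3*exp(-z)) dz.
Step 4. Evaluate the standard form: now -6*z*cos(z) + 6*sin(z) + 3*exp(-z).
Answer: -6*z*cos(z) + 6*sin(z) + 3*exp(-z).


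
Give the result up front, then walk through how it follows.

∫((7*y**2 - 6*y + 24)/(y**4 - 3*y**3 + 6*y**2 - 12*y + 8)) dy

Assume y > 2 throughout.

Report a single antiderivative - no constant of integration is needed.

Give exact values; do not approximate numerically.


The answer is 5*log(y - 2) - 5*log(y - 1) + atan(y/2).
Step 1. Decompose ∫((7*y**2 - 6*y + 24)/(y**4 - 3*y**3 + 6*y**2 - 12*y + 8)) dy by partial fractions, (7*y**2 - 6*y + 24)/(y**4 - 3*y**3 + 6*y**2 - 12*y + 8) = 2/(y**2 + 4) - 5/(y - 1) + 5/(y - 2): now ∫(5/(y - 2)) dy + ∫(-5/(y - 1)) dy + ∫(2/(y**2 + 4)) dy.
Step 2. Evaluate the standard form [assuming y > 2]: now 5*log(y - 2) + ∫(-5/(y - 1)) dy + ∫(2/(y**2 + 4)) dy.
Step 3. Evaluate the standard form [assuming y > 1]: now 5*log(y - 2) - 5*log(y - 1) + ∫(2/(y**2 + 4)) dy.
Step 4. Evaluate the standard form: now 5*log(y - 2) - 5*log(y - 1) + atan(y/2).
Answer: 5*log(y - 2) - 5*log(y - 1) + atan(y/2).


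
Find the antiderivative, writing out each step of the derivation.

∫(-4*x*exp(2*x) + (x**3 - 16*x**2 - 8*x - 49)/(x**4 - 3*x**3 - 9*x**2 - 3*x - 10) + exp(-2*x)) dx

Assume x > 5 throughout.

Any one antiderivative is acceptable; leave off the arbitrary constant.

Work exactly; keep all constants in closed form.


Step 1. Rewrite: now ∫(-4*x*exp(2*x)) dx + ∫((x**3 - 16*x**2 - 8*x - 49)/(x**4 - 3*x**3 - 9*x**2 - 3*x - 10)) dx + ∫(exp(-2*x)) dx.
Step 2. Integrate ∫(-4*x*exp(2*x)) dx by parts with u = x, dv = (-4*exp(2*x)) dx, so v = -2*exp(2*x): now -2*x*exp(2*x) + ∫((x**3 - 16*x**2 - 8*x - 49)/(x**4 - 3*x**3 - 9*x**2 - 3*x - 10)) dx + ∫(exp(-2*x)) dx + ∫(2*exp(2*x)) dx.
Step 3. Evaluate the standard form: now -2*x*exp(2*x) + exp(2*x) + ∫((x**3 - 16*x**2 - 8*x - 49)/(x**4 - 3*x**3 - 9*x**2 - 3*x - 10)) dx + ∫(exp(-2*x)) dx.
Step 4. Evaluate the standard form: now -2*x*exp(2*x) + exp(2*x) + ∫((x**3 - 16*x**2 - 8*x - 49)/(x**4 - 3*x**3 - 9*x**2 - 3*x - 10)) dx - exp(-2*x)/2.
Step 5. Decompose ∫((x**3 - 16*x**2 - 8*x - 49)/(x**4 - 3*x**3 - 9*x**2 - 3*x - 10)) dx by partial fractions, (x**3 - 16*x**2 - 8*x - 49)/(x**4 - 3*x**3 - 9*x**2 - 3*x - 10) = 3/(x**2 + 1) + 3/(x + 2) - 2/(x - 5): now -2*x*exp(2*x) + exp(2*x) + ∫(-2/(x - 5)) dx + ∫(3/(x + 2)) dx + ∫(3/(x**2 + 1)) dx - exp(-2*x)/2.
Step 6. Evaluate the standard form [assuming x > -2]: now -2*x*exp(2*x) + exp(2*x) + 3*log(x + 2) + ∫(-2/(x - 5)) dx + ∫(3/(x**2 + 1)) dx - exp(-2*x)/2.
Step 7. Evaluate the standard form [assuming x > 5]: now -2*x*exp(2*x) + exp(2*x) - 2*log(x - 5) + 3*log(x + 2) + ∫(3/(x**2 + 1)) dx - exp(-2*x)/2.
Step 8. Evaluate the standard form: now -2*x*exp(2*x) + exp(2*x) - 2*log(x - 5) + 3*log(x + 2) + 3*atan(x) - exp(-2*x)/2.
Answer: -2*x*exp(2*x) + exp(2*x) - 2*log(x - 5) + 3*log(x + 2) + 3*atan(x) - exp(-2*x)/2.


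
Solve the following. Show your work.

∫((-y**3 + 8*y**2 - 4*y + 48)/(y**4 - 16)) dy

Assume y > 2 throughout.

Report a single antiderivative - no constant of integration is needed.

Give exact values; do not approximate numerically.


Step 1. Decompose ∫((-y**3 + 8*y**2 - 4*y + 48)/(y**4 - 16)) dy by partial fractions, (-y**3 + 8*y**2 - 4*y + 48)/(y**4 - 16) = -2/(y**2 + 4) - 3/(y + 2) + 2/(y - 2): now ∫(2/(y - 2)) dy + ∫(-3/(y + 2)) dy + ∫(-2/(y**2 + 4)) dy.
Step 2. Evaluate the standard form [assuming y > -2]: now -3*log(y + 2) + ∫(2/(y - 2)) dy + ∫(-2/(y**2 + 4)) dy.
Step 3. Evaluate the standard form [assuming y > 2]: now 2*log(y - 2) - 3*log(y + 2) + ∫(-2/(y**2 + 4)) dy.
Step 4. Evaluate the standard form: now 2*log(y - 2) - 3*log(y + 2) - atan(y/2).
Answer: 2*log(y - 2) - 3*log(y + 2) - atan(y/2).


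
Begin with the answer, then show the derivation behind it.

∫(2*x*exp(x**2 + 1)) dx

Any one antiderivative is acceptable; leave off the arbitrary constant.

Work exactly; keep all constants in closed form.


The answer is exp(x**2 + 1).
Step 1. Substitute u = x**2 + 1, turning ∫(2*x*exp(x**2 + 1)) dx into ∫(exp(u)) du: now ∫(exp(u)) du.
Step 2. Evaluate the standard form: now exp(u).
Step 3. Substitute back u = x**2 + 1: now exp(x**2 + 1).
Answer: exp(x**2 + 1).


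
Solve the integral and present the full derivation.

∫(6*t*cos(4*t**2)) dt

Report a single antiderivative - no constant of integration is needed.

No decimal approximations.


Step 1. Substitute u = t**2, turning ∫(6*t*cos(4*t**2)) dt into ∫(3*cos(4*u)) du: now ∫(3*cos(4*u)) du.
Step 2. Evaluate the standard form: now 3*sin(4*u)/4.
Step 3. Substitute back u = t**2: now 3*sin(4*t**2)/4.
Answer: 3*sin(4*t**2)/4.


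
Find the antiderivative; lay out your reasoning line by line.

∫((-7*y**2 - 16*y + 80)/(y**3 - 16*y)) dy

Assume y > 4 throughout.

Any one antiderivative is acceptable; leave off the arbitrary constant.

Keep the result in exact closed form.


Step 1. Decompose ∫((-7*y**2 - 16*y + 80)/(y**3 - 16*y)) dy by partial fractions, (-7*y**2 - 16*y + 80)/(y**3 - 16*y) = 1/(y + 4) - 3/(y - 4) - 5/y: now ∫(-5/y) dy + ∫(-3/(y - 4)) dy + ∫(1/(y + 4)) dy.
Step 2. Evaluate the standard form [assuming y > 4]: now -3*log(y - 4) + ∫(-5/y) dy + ∫(1/(y + 4)) dy.
Step 3. Evaluate the standard form [assuming y > 0]: now -5*log(y) - 3*log(y - 4) + ∫(1/(y + 4)) dy.
Step 4. Evaluate the standard form [assuming y > -4]: now -5*log(y) - 3*log(y - 4) + log(y + 4).
Answer: -5*log(y) - 3*log(y - 4) + log(y + 4).


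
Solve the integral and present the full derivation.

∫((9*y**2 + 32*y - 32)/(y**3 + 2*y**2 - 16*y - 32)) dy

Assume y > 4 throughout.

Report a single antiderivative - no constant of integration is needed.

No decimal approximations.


Step 1. Decompose ∫((9*y**2 + 32*y - 32)/(y**3 + 2*y**2 - 16*y - 32)) dy by partial fractions, (9*y**2 + 32*y - 32)/(y**3 + 2*y**2 - 16*y - 32) = -1/(y + 4) + 5/(y + 2) + 5/(y - 4): now ∫(5/(y - 4)) dy + ∫(5/(y + 2)) dy + ∫(-1/(y + 4)) dy.
Step 2. Evaluate the standard form [assuming y > -4]: now -log(y + 4) + ∫(5/(y - 4)) dy + ∫(5/(y + 2)) dy.
Step 3. Evaluate the standard form [assuming y > -2]: now 5*log(y + 2) - log(y + 4) + ∫(5/(y - 4)) dy.
Step 4. Evaluate the standard form [assuming y > 4]: now 5*log(y - 4) + 5*log(y + 2) - log(y + 4).
Answer: 5*log(y - 4) + 5*log(y + 2) - log(y + 4).


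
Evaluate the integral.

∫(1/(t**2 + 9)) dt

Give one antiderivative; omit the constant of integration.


Answer: atan(t/3)/3.


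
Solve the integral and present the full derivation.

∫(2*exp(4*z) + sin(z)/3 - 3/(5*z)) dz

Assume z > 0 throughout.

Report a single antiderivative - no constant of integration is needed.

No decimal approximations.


Step 1. Rewrite: now ∫(-3/(5*z)) dz + ∫(2*exp(4*z)) dz + ∫(sin(z)/3) dz.
Step 2. Evaluate the standard form: now exp(4*z)/2 + ∫(-3/(5*z)) dz + ∫(sin(z)/3) dz.
Step 3. Evaluate the standard form [assuming z > 0]: now exp(4*z)/2 - 3*log(z)/5 + ∫(sin(z)/3) dz.
Step 4. Evaluate the standard form: now exp(4*z)/2 - 3*log(z)/5 - cos(z)/3.
Answer: exp(4*z)/2 - 3*log(z)/5 - cos(z)/3.


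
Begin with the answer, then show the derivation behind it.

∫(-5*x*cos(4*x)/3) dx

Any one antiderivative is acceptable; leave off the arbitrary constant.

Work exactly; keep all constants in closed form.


The answer is -5*x*sin(4*x)/12 - 5*cos(4*x)/48.
Step 1. Integrate ∫(-5*x*cos(4*x)/3) dx by parts with u = x, dv = (-5*cos(4*x)/3) dx, so v = -5*sin(4*x)/12: now -5*x*sin(4*x)/12 + ∫(5*sin(4*x)/12) dx.
Step 2. Evaluate the standard form: now -5*x*sin(4*x)/12 - 5*cos(4*x)/48.
Answer: -5*x*sin(4*x)/12 - 5*cos(4*x)/48.


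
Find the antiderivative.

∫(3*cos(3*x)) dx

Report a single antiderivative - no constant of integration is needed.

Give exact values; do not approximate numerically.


Answer: sin(3*x).


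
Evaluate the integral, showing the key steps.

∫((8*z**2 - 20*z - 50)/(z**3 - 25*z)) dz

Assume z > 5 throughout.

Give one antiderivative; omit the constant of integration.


Step 1. Decompose ∫((8*z**2 - 20*z - 50)/(z**3 - 25*z)) dz by partial fractions, (8*z**2 - 20*z - 50)/(z**3 - 25*z) = 5/(z + 5) + 1/(z - 5) + 2/z: now ∫(2/z) dz + ∫(1/(z - 5)) dz + ∫(5/(z + 5)) dz.
Step 2. Evaluate the standard form [assuming z > 0]: now 2*log(z) + ∫(1/(z - 5)) dz + ∫(5/(z + 5)) dz.
Step 3. Evaluate the standard form [assuming z > -5]: now 2*log(z) + 5*log(z + 5) + ∫(1/(z - 5)) dz.
Step 4. Evaluate the standard form [assuming z > 5]: now 2*log(z) + log(z - 5) + 5*log(z + 5).
Answer: 2*log(z) + log(z - 5) + 5*log(z + 5).


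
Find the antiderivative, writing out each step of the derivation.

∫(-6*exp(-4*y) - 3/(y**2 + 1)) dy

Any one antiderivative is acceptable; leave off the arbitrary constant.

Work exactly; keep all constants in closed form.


Step 1. Rewrite: now ∫(-3/(y**2 + 1)) dy + ∫(-6*exp(-4*y)) dy.
Step 2. Evaluate the standard form: now ∫(-3/(y**2 + 1)) dy + 3*exp(-4*y)/2.
Step 3. Evaluate the standard form: now -3*atan(y) + 3*exp(-4*y)/2.
Answer: -3*atan(y) + 3*exp(-4*y)/2.


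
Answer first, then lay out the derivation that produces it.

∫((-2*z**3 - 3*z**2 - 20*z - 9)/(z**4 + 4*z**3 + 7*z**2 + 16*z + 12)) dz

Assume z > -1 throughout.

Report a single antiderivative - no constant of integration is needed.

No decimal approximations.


The answer is log(z + 1) - 3*log(z + 3) - 3*atan(z/2)/2.
Step 1. Decompose ∫((-2*z**3 - 3*z**2 - 20*z - 9)/(z**4 + 4*z**3 + 7*z**2 + 16*z + 12)) dz by partial fractions, (-2*z**3 - 3*z**2 - 20*z - 9)/(z**4 + 4*z**3 + 7*z**2 + 16*z + 12) = -3/(z**2 + 4) - 3/(z + 3) + 1/(z + 1): now ∫(1/(z + 1)) dz + ∫(-3/(z + 3)) dz + ∫(-3/(z**2 + 4)) dz.
Step 2. Evaluate the standard form [assuming z > -3]: now -3*log(z + 3) + ∫(1/(z + 1)) dz + ∫(-3/(z**2 + 4)) dz.
Step 3. Evaluate the standard form [assuming z > -1]: now log(z + 1) - 3*log(z + 3) + ∫(-3/(z**2 + 4)) dz.
Step 4. Evaluate the standard form: now log(z + 1) - 3*log(z + 3) - 3*atan(z/2)/2.
Answer: log(z + 1) - 3*log(z + 3) - 3*atan(z/2)/2.


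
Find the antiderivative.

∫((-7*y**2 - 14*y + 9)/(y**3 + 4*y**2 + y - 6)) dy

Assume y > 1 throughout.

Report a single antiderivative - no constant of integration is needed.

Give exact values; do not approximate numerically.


Answer: -log(y - 1) - 3*log(y + 2) - 3*log(y + 3).


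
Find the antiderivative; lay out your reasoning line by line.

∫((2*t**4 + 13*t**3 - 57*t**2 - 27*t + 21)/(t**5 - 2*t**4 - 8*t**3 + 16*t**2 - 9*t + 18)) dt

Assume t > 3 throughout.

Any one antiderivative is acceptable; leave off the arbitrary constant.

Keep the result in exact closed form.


Step 1. Decompose ∫((2*t**4 + 13*t**3 - 57*t**2 - 27*t + 21)/(t**5 - 2*t**4 - 8*t**3 + 16*t**2 - 9*t + 18)) dt by partial fractions, (2*t**4 + 13*t**3 - 57*t**2 - 27*t + 21)/(t**5 - 2*t**4 - 8*t**3 + 16*t**2 - 9*t + 18) = 4/(t**2 + 1) - 2/(t + 3) + 5/(t - 2) - 1/(t - 3): now ∫(-1/(t - 3)) dt + ∫(5/(t - 2)) dt + ∫(-2/(t + 3)) dt + ∫(4/(t**2 + 1)) dt.
Step 2. Evaluate the standard form [assuming t > 2]: now 5*log(t - 2) + ∫(-1/(t - 3)) dt + ∫(-2/(t + 3)) dt + ∫(4/(t**2 + 1)) dt.
Step 3. Evaluate the standard form [assuming t > -3]: now 5*log(t - 2) - 2*log(t + 3) + ∫(-1/(t - 3)) dt + ∫(4/(t**2 + 1)) dt.
Step 4. Evaluate the standard form [assuming t > 3]: now -log(t - 3) + 5*log(t - 2) - 2*log(t + 3) + ∫(4/(t**2 + 1)) dt.
Step 5. Evaluate the standard form: now -log(t - 3) + 5*log(t - 2) - 2*log(t + 3) + 4*atan(t).
Answer: -log(t - 3) + 5*log(t - 2) - 2*log(t + 3) + 4*atan(t).


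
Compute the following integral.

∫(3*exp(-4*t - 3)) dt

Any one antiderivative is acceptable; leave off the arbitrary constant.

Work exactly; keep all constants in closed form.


Answer: -3*exp(-4*t - 3)/4.


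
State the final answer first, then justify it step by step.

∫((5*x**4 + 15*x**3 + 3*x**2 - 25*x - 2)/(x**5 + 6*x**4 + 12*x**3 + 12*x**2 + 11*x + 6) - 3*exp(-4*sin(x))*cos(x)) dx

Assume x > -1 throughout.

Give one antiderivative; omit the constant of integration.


The answer is 4*log(x + 1) - 4*log(x + 2) + 5*log(x + 3) - 4*atan(x) + 3*exp(-4*sin(x))/4.
Step 1. Rewrite: now ∫((5*x**4 + 15*x**3 + 3*x**2 - 25*x - 2)/(x**5 + 6*x**4 + 12*x**3 + 12*x**2 + 11*x + 6)) dx + ∫(-3*exp(-4*sin(x))*cos(x)) dx.
Step 2. Decompose ∫((5*x**4 + 15*x**3 + 3*x**2 - 25*x - 2)/(x**5 + 6*x**4 + 12*x**3 + 12*x**2 + 11*x + 6)) dx by partial fractions, (5*x**4 + 15*x**3 + 3*x**2 - 25*x - 2)/(x**5 + 6*x**4 + 12*x**3 + 12*x**2 + 11*x + 6) = -4/(x**2 + 1) + 5/(x + 3) - 4/(x + 2) + 4/(x + 1): now ∫(-3*exp(-4*sin(x))*cos(x)) dx + ∫(4/(x + 1)) dx + ∫(-4/(x + 2)) dx + ∫(5/(x + 3)) dx + ∫(-4/(x**2 + 1)) dx.
Step 3. Evaluate the standard form [assuming x > -2]: now -4*log(x + 2) + ∫(-3*exp(-4*sin(x))*cos(x)) dx + ∫(4/(x + 1)) dx + ∫(5/(x + 3)) dx + ∫(-4/(x**2 + 1)) dx.
Step 4. Evaluate the standard form [assuming x > -3]: now -4*log(x + 2) + 5*log(x + 3) + ∫(-3*exp(-4*sin(x))*cos(x)) dx + ∫(4/(x + 1)) dx + ∫(-4/(x**2 + 1)) dx.
Step 5. Evaluate the standard form [assuming x > -1]: now 4*log(x + 1) - 4*log(x + 2) + 5*log(x + 3) + ∫(-3*exp(-4*sin(x))*cos(x)) dx + ∫(-4/(x**2 + 1)) dx.
Step 6. Evaluate the standard form: now 4*log(x + 1) - 4*log(x + 2) + 5*log(x + 3) - 4*atan(x) + ∫(-3*exp(-4*sin(x))*cos(x)) dx.
Step 7. Substitute u = sin(x), turning ∫(-3*exp(-4*sin(x))*cos(x)) dx into ∫(-3*exp(-4*u)) du: now 4*log(x + 1) - 4*log(x + 2) + 5*log(x + 3) - 4*atan(x) + ∫(-3*exp(-4*u)) du.
Step 8. Evaluate the standard form: now 4*log(x + 1) - 4*log(x + 2) + 5*log(x + 3) - 4*atan(x) + 3*exp(-4*u)/4.
Step 9. Substitute back u = sin(x): now 4*log(x + 1) - 4*log(x + 2) + 5*log(x + 3) - 4*atan(x) + 3*exp(-4*sin(x))/4.
Answer: 4*log(x + 1) - 4*log(x + 2) + 5*log(x + 3) - 4*atan(x) + 3*exp(-4*sin(x))/4.


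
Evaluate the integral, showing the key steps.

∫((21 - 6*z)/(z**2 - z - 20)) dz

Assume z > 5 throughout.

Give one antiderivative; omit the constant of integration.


Step 1. Decompose ∫((21 - 6*z)/(z**2 - z - 20)) dz by partial fractions, (21 - 6*z)/(z**2 - z - 20) = -5/(z + 4) - 1/(z - 5): now ∫(-1/(z - 5)) dz + ∫(-5/(z + 4)) dz.
Step 2. Evaluate the standard form [assuming z > 5]: now -log(z - 5) + ∫(-5/(z + 4)) dz.
Step 3. Evaluate the standard form [assuming z > -4]: now -log(z - 5) - 5*log(z + 4).
Answer: -log(z - 5) - 5*log(z + 4).


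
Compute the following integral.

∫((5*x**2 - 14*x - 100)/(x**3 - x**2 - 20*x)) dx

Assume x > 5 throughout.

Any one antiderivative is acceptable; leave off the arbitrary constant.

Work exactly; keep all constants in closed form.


Answer: 5*log(x) - log(x - 5) + log(x + 4).


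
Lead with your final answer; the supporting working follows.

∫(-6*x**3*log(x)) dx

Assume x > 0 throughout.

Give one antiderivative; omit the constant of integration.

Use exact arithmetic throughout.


The answer is -3*x**4*log(x)/2 + 3*x**4/8.
Step 1. Integrate ∫(-6*x**3*log(x)) dx by parts with u = log(x), dv = (-6*x**3) dx, so v = -3*x**4/2 [assuming x > 0]: now -3*x**4*log(x)/2 + ∫(3*x**3/2) dx.
Step 2. Evaluate the standard form: now -3*x**4*log(x)/2 + 3*x**4/8.
Answer: -3*x**4*log(x)/2 + 3*x**4/8.


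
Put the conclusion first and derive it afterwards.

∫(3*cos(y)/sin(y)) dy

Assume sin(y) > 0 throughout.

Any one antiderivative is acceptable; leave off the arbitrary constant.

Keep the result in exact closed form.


The answer is 3*log(sin(y)).
Step 1. Substitute u = sin(y), turning ∫(3*cos(y)/sin(y)) dy into ∫(3/u) du: now ∫(3/u) du.
Step 2. Evaluate the standard form [assuming u > 0]: now 3*log(u).
Step 3. Substitute back u = sin(y): now 3*log(sin(y)).
Answer: 3*log(sin(y)).
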